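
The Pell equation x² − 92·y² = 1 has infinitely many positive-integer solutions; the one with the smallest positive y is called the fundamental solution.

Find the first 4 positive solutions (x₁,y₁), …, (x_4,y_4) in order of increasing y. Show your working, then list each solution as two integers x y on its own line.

√92 = [9; 1,1,2,4,2,1,1,18, …], period ℓ=8 (even) → k=7
i=0: a=9 ⇒ p=9, q=1
i=1: a=1 ⇒ p=10, q=1
i=2: a=1 ⇒ p=19, q=2
i=3: a=2 ⇒ p=48, q=5
i=4: a=4 ⇒ p=211, q=22
i=5: a=2 ⇒ p=470, q=49
i=6: a=1 ⇒ p=681, q=71
i=7: a=1 ⇒ p=1151, q=120
fundamental: x₁=1151, y₁=120  (since 1324801 − 92·14400 = 1)
n=2: (1151,120)∘(1151,120) = (1151·1151+92·120·120, 1151·120+120·1151) = (2649601,276240)
n=3: (2649601,276240)∘(1151,120) = (1151·2649601+92·120·276240, 1151·276240+120·2649601) = (6099380351,635904360)
n=4: (6099380351,635904360)∘(1151,120) = (1151·6099380351+92·120·635904360, 1151·635904360+120·6099380351) = (14040770918401,1463851560480)

1151 120
2649601 276240
6099380351 635904360
14040770918401 1463851560480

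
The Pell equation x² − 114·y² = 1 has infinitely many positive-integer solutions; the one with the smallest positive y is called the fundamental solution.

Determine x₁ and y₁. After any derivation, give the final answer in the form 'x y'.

1025 96

√114 = [10; 1,2,10,2,1,20, …], period ℓ=6 (even) → k=5
step 0: (10, 1)  from 10·(1,0) + (0,1)
…
step 3: (331, 31)  from 10·(32,3) + (11,1)
step 4: (694, 65)  from 2·(331,31) + (32,3)
step 5: (1025, 96)  from 1·(694,65) + (331,31)
→ (1025, 96).  Check: 1025²=1050625, 114·96²=1050624, difference 1.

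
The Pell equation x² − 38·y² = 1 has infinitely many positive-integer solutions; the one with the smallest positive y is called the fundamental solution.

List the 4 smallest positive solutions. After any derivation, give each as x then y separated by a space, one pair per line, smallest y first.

37 6
2737 444
202501 32850
14982337 2430456

[6; 6,12] for √38; ℓ=2 ⇒ convergent index 1
step 0: (6, 1)  from 6·(1,0) + (0,1)
step 1: (37, 6)  from 6·(6,1) + (1,0)
(x₁, y₁) = (37, 6);  37² − 38·6² = 1 ✓
k=2:  x_2 = 37·37+38·6·6 = 2737,  y_2 = 37·6+6·37 = 444
k=3:  x_3 = 37·2737+38·6·444 = 202501,  y_3 = 37·444+6·2737 = 32850
k=4:  x_4 = 37·202501+38·6·32850 = 14982337,  y_4 = 37·32850+6·202501 = 2430456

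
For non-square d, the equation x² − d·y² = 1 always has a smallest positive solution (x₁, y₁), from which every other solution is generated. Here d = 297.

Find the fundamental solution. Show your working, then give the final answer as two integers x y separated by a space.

√297 = [17; 4,3,1,1,2,1,1,3,4,34, …], period ℓ=10 (even) → k=9
step 0: (17, 1)  from 17·(1,0) + (0,1)
…
step 2: (224, 13)  from 3·(69,4) + (17,1)
step 3: (293, 17)  from 1·(224,13) + (69,4)
step 4: (517, 30)  from 1·(293,17) + (224,13)
…
step 6: (1844, 107)  from 1·(1327,77) + (517,30)
step 7: (3171, 184)  from 1·(1844,107) + (1327,77)
step 8: (11357, 659)  from 3·(3171,184) + (1844,107)
step 9: (48599, 2820)  from 4·(11357,659) + (3171,184)
(x₁, y₁) = (48599, 2820);  48599² − 297·2820² = 1 ✓

48599 2820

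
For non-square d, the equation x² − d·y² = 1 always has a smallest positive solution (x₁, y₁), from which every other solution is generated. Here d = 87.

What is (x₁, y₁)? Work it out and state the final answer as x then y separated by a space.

√87 → a₀=9, period (3,18); ℓ=2 even so k=1
step 0: (9, 1)  from 9·(1,0) + (0,1)
step 1: (28, 3)  from 3·(9,1) + (1,0)
(x₁, y₁) = (28, 3);  28² − 87·3² = 1 ✓

28 3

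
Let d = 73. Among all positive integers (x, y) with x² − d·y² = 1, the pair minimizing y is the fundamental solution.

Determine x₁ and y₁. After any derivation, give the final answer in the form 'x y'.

2281249 267000

d=73: √d = [8; 1,1,5,5,1,1,16] (ℓ=7, odd), read p_13/q_13
step 0: (8, 1)  from 8·(1,0) + (0,1)
step 1: (9, 1)  from 1·(8,1) + (1,0)
…
step 3: (94, 11)  from 5·(17,2) + (9,1)
…
step 7: (17669, 2068)  from 16·(1068,125) + (581,68)
step 8: (18737, 2193)  from 1·(17669,2068) + (1068,125)
…
step 10: (200767, 23498)  from 5·(36406,4261) + (18737,2193)
step 11: (1040241, 121751)  from 5·(200767,23498) + (36406,4261)
step 12: (1241008, 145249)  from 1·(1040241,121751) + (200767,23498)
step 13: (2281249, 267000)  from 1·(1241008,145249) + (1040241,121751)
(x₁, y₁) = (2281249, 267000);  2281249² − 73·267000² = 1 ✓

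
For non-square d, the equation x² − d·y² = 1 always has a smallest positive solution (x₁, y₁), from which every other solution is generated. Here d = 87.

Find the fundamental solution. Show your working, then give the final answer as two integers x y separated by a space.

√87 → a₀=9, period (3,18); ℓ=2 even so k=1
i=0: a=9 ⇒ p=9, q=1
i=1: a=3 ⇒ p=28, q=3
fundamental: x₁=28, y₁=3  (since 784 − 87·9 = 1)

28 3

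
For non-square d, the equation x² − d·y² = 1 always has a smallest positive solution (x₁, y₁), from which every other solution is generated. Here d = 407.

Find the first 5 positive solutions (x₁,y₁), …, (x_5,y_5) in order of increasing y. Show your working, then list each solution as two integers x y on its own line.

√407 = [20; 5,1,2,1,5,40, …], period ℓ=6 (even) → k=5
step 0: (20, 1)  from 20·(1,0) + (0,1)
step 1: (101, 5)  from 5·(20,1) + (1,0)
…
step 4: (464, 23)  from 1·(343,17) + (121,6)
step 5: (2663, 132)  from 5·(464,23) + (343,17)
fundamental: x₁=2663, y₁=132  (since 7091569 − 407·17424 = 1)
(x_2, y_2) = (2663·2663 + 407·132·132, 2663·132 + 132·2663) = (14183137, 703032)
(x_3, y_3) = (2663·14183137 + 407·132·703032, 2663·703032 + 132·14183137) = (75539384999, 3744348300)
(x_4, y_4) = (2663·75539384999 + 407·132·3744348300, 2663·3744348300 + 132·75539384999) = (402322750321537, 19942398342768)
(x_5, y_5) = (2663·402322750321537 + 407·132·19942398342768, 2663·19942398342768 + 132·402322750321537) = (2142770892673121063, 106213209829234068)

2663 132
14183137 703032
75539384999 3744348300
402322750321537 19942398342768
2142770892673121063 106213209829234068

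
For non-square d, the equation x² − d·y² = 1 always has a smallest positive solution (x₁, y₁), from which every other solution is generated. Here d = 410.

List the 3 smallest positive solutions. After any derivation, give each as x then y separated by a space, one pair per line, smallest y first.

√410 → a₀=20, period (4,40); ℓ=2 even so k=1
step 0: (20, 1)  from 20·(1,0) + (0,1)
step 1: (81, 4)  from 4·(20,1) + (1,0)
(x₁, y₁) = (81, 4);  81² − 410·4² = 1 ✓
n=2: (81,4)∘(81,4) = (81·81+410·4·4, 81·4+4·81) = (13121,648)
n=3: (13121,648)∘(81,4) = (81·13121+410·4·648, 81·648+4·13121) = (2125521,104972)

81 4
13121 648
2125521 104972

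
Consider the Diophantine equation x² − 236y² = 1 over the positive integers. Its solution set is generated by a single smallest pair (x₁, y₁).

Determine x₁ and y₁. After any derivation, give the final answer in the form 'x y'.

561799 36570

√236 = [15; 2,1,3,5,1,6,1,5,3,1,2,30, …], period ℓ=12 (even) → k=11
k=0  a_k=15  p_k/q_k = 15/1
k=1  a_k=2  p_k/q_k = 31/2
k=2  a_k=1  p_k/q_k = 46/3
…
k=6  a_k=6  p_k/q_k = 7251/472
k=7  a_k=1  p_k/q_k = 8311/541
k=8  a_k=5  p_k/q_k = 48806/3177
k=9  a_k=3  p_k/q_k = 154729/10072
k=10  a_k=1  p_k/q_k = 203535/13249
k=11  a_k=2  p_k/q_k = 561799/36570
fundamental: x₁=561799, y₁=36570  (since 315618116401 − 236·1337364900 = 1)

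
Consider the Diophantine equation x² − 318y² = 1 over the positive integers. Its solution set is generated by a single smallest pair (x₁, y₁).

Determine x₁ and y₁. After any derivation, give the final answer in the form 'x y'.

√318 → a₀=17, period (1,4,1,34); ℓ=4 even so k=3
a_0=17:  p_0=17·1+0=17,  q_0=17·0+1=1
a_1=1:  p_1=1·17+1=18,  q_1=1·1+0=1
a_2=4:  p_2=4·18+17=89,  q_2=4·1+1=5
a_3=1:  p_3=1·89+18=107,  q_3=1·5+1=6
→ (107, 6).  Check: 107²=11449, 318·6²=11448, difference 1.

107 6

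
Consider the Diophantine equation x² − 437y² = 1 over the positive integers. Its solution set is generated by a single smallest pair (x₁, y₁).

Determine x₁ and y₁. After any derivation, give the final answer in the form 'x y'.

√437 = [20; 1,9,2,9,1,40, …], period ℓ=6 (even) → k=5
a_0=20:  p_0=20·1+0=20,  q_0=20·0+1=1
…
a_2=9:  p_2=9·21+20=209,  q_2=9·1+1=10
…
a_4=9:  p_4=9·439+209=4160,  q_4=9·21+10=199
a_5=1:  p_5=1·4160+439=4599,  q_5=1·199+21=220
(x₁, y₁) = (4599, 220);  4599² − 437·220² = 1 ✓

4599 220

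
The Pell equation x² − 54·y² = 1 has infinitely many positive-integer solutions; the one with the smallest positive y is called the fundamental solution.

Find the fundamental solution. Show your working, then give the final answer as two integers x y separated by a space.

d=54: √d = [7; 2,1,6,1,2,14] (ℓ=6, even), read p_5/q_5
step 0: (7, 1)  from 7·(1,0) + (0,1)
step 1: (15, 2)  from 2·(7,1) + (1,0)
step 2: (22, 3)  from 1·(15,2) + (7,1)
step 3: (147, 20)  from 6·(22,3) + (15,2)
step 4: (169, 23)  from 1·(147,20) + (22,3)
step 5: (485, 66)  from 2·(169,23) + (147,20)
fundamental: x₁=485, y₁=66  (since 235225 − 54·4356 = 1)

485 66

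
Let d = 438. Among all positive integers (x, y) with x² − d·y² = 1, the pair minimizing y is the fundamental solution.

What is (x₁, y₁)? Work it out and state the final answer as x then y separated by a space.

293 14

√438 = [20; 1,12,1,40, …], period ℓ=4 (even) → k=3
a_0=20:  p_0=20·1+0=20,  q_0=20·0+1=1
a_1=1:  p_1=1·20+1=21,  q_1=1·1+0=1
a_2=12:  p_2=12·21+20=272,  q_2=12·1+1=13
a_3=1:  p_3=1·272+21=293,  q_3=1·13+1=14
(x₁, y₁) = (293, 14);  293² − 438·14² = 1 ✓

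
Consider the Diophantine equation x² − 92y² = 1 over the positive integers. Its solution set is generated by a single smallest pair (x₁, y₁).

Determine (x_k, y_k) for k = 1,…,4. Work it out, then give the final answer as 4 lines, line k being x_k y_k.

[9; 1,1,2,4,2,1,1,18] for √92; ℓ=8 ⇒ convergent index 7
a_0=9:  p_0=9·1+0=9,  q_0=9·0+1=1
a_1=1:  p_1=1·9+1=10,  q_1=1·1+0=1
…
a_6=1:  p_6=1·470+211=681,  q_6=1·49+22=71
a_7=1:  p_7=1·681+470=1151,  q_7=1·71+49=120
→ (1151, 120).  Check: 1151²=1324801, 92·120²=1324800, difference 1.
(x_2, y_2) = (1151·1151 + 92·120·120, 1151·120 + 120·1151) = (2649601, 276240)
(x_3, y_3) = (1151·2649601 + 92·120·276240, 1151·276240 + 120·2649601) = (6099380351, 635904360)
(x_4, y_4) = (1151·6099380351 + 92·120·635904360, 1151·635904360 + 120·6099380351) = (14040770918401, 1463851560480)

1151 120
2649601 276240
6099380351 635904360
14040770918401 1463851560480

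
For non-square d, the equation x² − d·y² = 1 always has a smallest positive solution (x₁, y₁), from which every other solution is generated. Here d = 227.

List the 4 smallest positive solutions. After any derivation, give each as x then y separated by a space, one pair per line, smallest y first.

√227 = [15; 15,30, …], period ℓ=2 (even) → k=1
i=0: a=15 ⇒ p=15, q=1
i=1: a=15 ⇒ p=226, q=15
→ (226, 15).  Check: 226²=51076, 227·15²=51075, difference 1.
k=2:  x_2 = 226·226+227·15·15 = 102151,  y_2 = 226·15+15·226 = 6780
k=3:  x_3 = 226·102151+227·15·6780 = 46172026,  y_3 = 226·6780+15·102151 = 3064545
k=4:  x_4 = 226·46172026+227·15·3064545 = 20869653601,  y_4 = 226·3064545+15·46172026 = 1385167560

226 15
102151 6780
46172026 3064545
20869653601 1385167560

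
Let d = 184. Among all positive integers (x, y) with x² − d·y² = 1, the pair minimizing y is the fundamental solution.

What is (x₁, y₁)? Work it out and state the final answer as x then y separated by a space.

[13; 1,1,3,2,1,2,1,2,3,1,1,26] for √184; ℓ=12 ⇒ convergent index 11
step 0: (13, 1)  from 13·(1,0) + (0,1)
step 1: (14, 1)  from 1·(13,1) + (1,0)
…
step 3: (95, 7)  from 3·(27,2) + (14,1)
…
step 7: (1153, 85)  from 1·(841,62) + (312,23)
step 8: (3147, 232)  from 2·(1153,85) + (841,62)
…
step 10: (13741, 1013)  from 1·(10594,781) + (3147,232)
step 11: (24335, 1794)  from 1·(13741,1013) + (10594,781)
(x₁, y₁) = (24335, 1794);  24335² − 184·1794² = 1 ✓

24335 1794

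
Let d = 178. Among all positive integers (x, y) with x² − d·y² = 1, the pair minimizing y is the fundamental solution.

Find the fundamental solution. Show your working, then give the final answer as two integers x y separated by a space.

[13; 2,1,12,1,2,26] for √178; ℓ=6 ⇒ convergent index 5
i=0: a=13 ⇒ p=13, q=1
i=1: a=2 ⇒ p=27, q=2
i=2: a=1 ⇒ p=40, q=3
i=3: a=12 ⇒ p=507, q=38
i=4: a=1 ⇒ p=547, q=41
i=5: a=2 ⇒ p=1601, q=120
fundamental: x₁=1601, y₁=120  (since 2563201 − 178·14400 = 1)

1601 120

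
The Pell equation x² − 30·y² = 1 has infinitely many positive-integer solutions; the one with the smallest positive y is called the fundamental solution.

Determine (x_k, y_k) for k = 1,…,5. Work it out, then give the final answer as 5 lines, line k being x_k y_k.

11 2
241 44
5291 966
116161 21208
2550251 465610

√30 = [5; 2,10, …], period ℓ=2 (even) → k=1
k=0  a_k=5  p_k/q_k = 5/1
k=1  a_k=2  p_k/q_k = 11/2
fundamental: x₁=11, y₁=2  (since 121 − 30·4 = 1)
k=2:  x_2 = 11·11+30·2·2 = 241,  y_2 = 11·2+2·11 = 44
k=3:  x_3 = 11·241+30·2·44 = 5291,  y_3 = 11·44+2·241 = 966
k=4:  x_4 = 11·5291+30·2·966 = 116161,  y_4 = 11·966+2·5291 = 21208
k=5:  x_5 = 11·116161+30·2·21208 = 2550251,  y_5 = 11·21208+2·116161 = 465610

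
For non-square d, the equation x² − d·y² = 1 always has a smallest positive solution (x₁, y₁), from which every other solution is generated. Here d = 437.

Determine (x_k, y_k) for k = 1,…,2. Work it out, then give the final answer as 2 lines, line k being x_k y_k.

d=437: √d = [20; 1,9,2,9,1,40] (ℓ=6, even), read p_5/q_5
a_0=20:  p_0=20·1+0=20,  q_0=20·0+1=1
a_1=1:  p_1=1·20+1=21,  q_1=1·1+0=1
…
a_4=9:  p_4=9·439+209=4160,  q_4=9·21+10=199
a_5=1:  p_5=1·4160+439=4599,  q_5=1·199+21=220
fundamental: x₁=4599, y₁=220  (since 21150801 − 437·48400 = 1)
(4599+220√437)^2 = 42301601 + 2023560√437

4599 220
42301601 2023560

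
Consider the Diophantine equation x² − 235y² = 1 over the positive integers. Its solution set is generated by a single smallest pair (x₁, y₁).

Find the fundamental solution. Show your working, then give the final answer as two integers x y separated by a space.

46 3

d=235: √d = [15; 3,30] (ℓ=2, even), read p_1/q_1
a_0=15:  p_0=15·1+0=15,  q_0=15·0+1=1
a_1=3:  p_1=3·15+1=46,  q_1=3·1+0=3
fundamental: x₁=46, y₁=3  (since 2116 − 235·9 = 1)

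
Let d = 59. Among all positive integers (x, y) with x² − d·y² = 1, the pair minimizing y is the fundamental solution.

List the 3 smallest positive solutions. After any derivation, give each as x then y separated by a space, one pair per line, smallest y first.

[7; 1,2,7,2,1,14] for √59; ℓ=6 ⇒ convergent index 5
k=0  a_k=7  p_k/q_k = 7/1
k=1  a_k=1  p_k/q_k = 8/1
…
k=4  a_k=2  p_k/q_k = 361/47
k=5  a_k=1  p_k/q_k = 530/69
→ (530, 69).  Check: 530²=280900, 59·69²=280899, difference 1.
n=2: (530,69)∘(530,69) = (530·530+59·69·69, 530·69+69·530) = (561799,73140)
n=3: (561799,73140)∘(530,69) = (530·561799+59·69·73140, 530·73140+69·561799) = (595506410,77528331)

530 69
561799 73140
595506410 77528331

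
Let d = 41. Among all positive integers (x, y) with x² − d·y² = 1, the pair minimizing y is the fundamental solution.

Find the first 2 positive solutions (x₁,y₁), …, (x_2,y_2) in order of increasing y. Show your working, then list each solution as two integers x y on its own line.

2049 320
8396801 1311360

[6; 2,2,12] for √41; ℓ=3 ⇒ convergent index 5
k=0  a_k=6  p_k/q_k = 6/1
k=1  a_k=2  p_k/q_k = 13/2
…
k=4  a_k=2  p_k/q_k = 826/129
k=5  a_k=2  p_k/q_k = 2049/320
(x₁, y₁) = (2049, 320);  2049² − 41·320² = 1 ✓
(2049+320√41)^2 = 8396801 + 1311360√41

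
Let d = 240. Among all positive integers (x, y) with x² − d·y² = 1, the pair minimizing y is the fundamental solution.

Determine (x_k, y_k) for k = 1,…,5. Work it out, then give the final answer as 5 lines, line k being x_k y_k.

d=240: √d = [15; 2,30] (ℓ=2, even), read p_1/q_1
k=0  a_k=15  p_k/q_k = 15/1
k=1  a_k=2  p_k/q_k = 31/2
fundamental: x₁=31, y₁=2  (since 961 − 240·4 = 1)
k=2:  x_2 = 31·31+240·2·2 = 1921,  y_2 = 31·2+2·31 = 124
k=3:  x_3 = 31·1921+240·2·124 = 119071,  y_3 = 31·124+2·1921 = 7686
k=4:  x_4 = 31·119071+240·2·7686 = 7380481,  y_4 = 31·7686+2·119071 = 476408
k=5:  x_5 = 31·7380481+240·2·476408 = 457470751,  y_5 = 31·476408+2·7380481 = 29529610

31 2
1921 124
119071 7686
7380481 476408
457470751 29529610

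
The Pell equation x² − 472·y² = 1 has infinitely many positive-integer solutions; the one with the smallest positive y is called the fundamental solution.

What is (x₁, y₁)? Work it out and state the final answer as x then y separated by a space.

[21; 1,2,1,1,1,…,2,1,42] for √472; ℓ=14 ⇒ convergent index 13
a_0=21:  p_0=21·1+0=21,  q_0=21·0+1=1
a_1=1:  p_1=1·21+1=22,  q_1=1·1+0=1
…
a_5=1:  p_5=1·152+87=239,  q_5=1·7+4=11
…
a_12=2:  p_12=2·84230+54227=222687,  q_12=2·3877+2496=10250
a_13=1:  p_13=1·222687+84230=306917,  q_13=1·10250+3877=14127
fundamental: x₁=306917, y₁=14127  (since 94198044889 − 472·199572129 = 1)

306917 14127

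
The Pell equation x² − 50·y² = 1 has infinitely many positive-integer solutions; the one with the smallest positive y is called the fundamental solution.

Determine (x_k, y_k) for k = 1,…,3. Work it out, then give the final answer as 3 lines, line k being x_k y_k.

[7; 14] for √50; ℓ=1 ⇒ convergent index 1
step 0: (7, 1)  from 7·(1,0) + (0,1)
step 1: (99, 14)  from 14·(7,1) + (1,0)
→ (99, 14).  Check: 99²=9801, 50·14²=9800, difference 1.
n=2: (99,14)∘(99,14) = (99·99+50·14·14, 99·14+14·99) = (19601,2772)
n=3: (19601,2772)∘(99,14) = (99·19601+50·14·2772, 99·2772+14·19601) = (3880899,548842)

99 14
19601 2772
3880899 548842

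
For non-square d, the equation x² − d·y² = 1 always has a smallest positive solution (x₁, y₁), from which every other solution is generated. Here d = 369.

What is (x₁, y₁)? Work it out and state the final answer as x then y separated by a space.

8396801 437120

√369 = [19; 4,1,3,2,7,4,7,2,3,1,4,38, …], period ℓ=12 (even) → k=11
k=0  a_k=19  p_k/q_k = 19/1
k=1  a_k=4  p_k/q_k = 77/4
…
k=9  a_k=3  p_k/q_k = 1364557/71036
k=10  a_k=1  p_k/q_k = 1758061/91521
k=11  a_k=4  p_k/q_k = 8396801/437120
→ (8396801, 437120).  Check: 8396801²=70506267033601, 369·437120²=70506267033600, difference 1.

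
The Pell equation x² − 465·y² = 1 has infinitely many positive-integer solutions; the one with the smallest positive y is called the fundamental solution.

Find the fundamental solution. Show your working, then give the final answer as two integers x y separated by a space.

15871 736

[21; 1,1,3,2,2,2,3,1,1,42] for √465; ℓ=10 ⇒ convergent index 9
k=0  a_k=21  p_k/q_k = 21/1
…
k=2  a_k=1  p_k/q_k = 43/2
k=3  a_k=3  p_k/q_k = 151/7
k=4  a_k=2  p_k/q_k = 345/16
k=5  a_k=2  p_k/q_k = 841/39
k=6  a_k=2  p_k/q_k = 2027/94
k=7  a_k=3  p_k/q_k = 6922/321
k=8  a_k=1  p_k/q_k = 8949/415
k=9  a_k=1  p_k/q_k = 15871/736
→ (15871, 736).  Check: 15871²=251888641, 465·736²=251888640, difference 1.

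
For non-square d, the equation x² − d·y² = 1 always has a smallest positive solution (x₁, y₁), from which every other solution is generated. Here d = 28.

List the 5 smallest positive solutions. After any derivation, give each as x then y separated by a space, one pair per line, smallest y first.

127 24
32257 6096
8193151 1548360
2081028097 393277344
528572943487 99890897016

√28 → a₀=5, period (3,2,3,10); ℓ=4 even so k=3
step 0: (5, 1)  from 5·(1,0) + (0,1)
step 1: (16, 3)  from 3·(5,1) + (1,0)
step 2: (37, 7)  from 2·(16,3) + (5,1)
step 3: (127, 24)  from 3·(37,7) + (16,3)
→ (127, 24).  Check: 127²=16129, 28·24²=16128, difference 1.
k=2:  x_2 = 127·127+28·24·24 = 32257,  y_2 = 127·24+24·127 = 6096
k=3:  x_3 = 127·32257+28·24·6096 = 8193151,  y_3 = 127·6096+24·32257 = 1548360
k=4:  x_4 = 127·8193151+28·24·1548360 = 2081028097,  y_4 = 127·1548360+24·8193151 = 393277344
k=5:  x_5 = 127·2081028097+28·24·393277344 = 528572943487,  y_5 = 127·393277344+24·2081028097 = 99890897016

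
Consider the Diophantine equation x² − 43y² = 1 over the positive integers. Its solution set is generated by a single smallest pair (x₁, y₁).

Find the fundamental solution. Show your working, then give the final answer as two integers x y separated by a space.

d=43: √d = [6; 1,1,3,1,5,1,3,1,1,12] (ℓ=10, even), read p_9/q_9
k=0  a_k=6  p_k/q_k = 6/1
…
k=2  a_k=1  p_k/q_k = 13/2
…
k=5  a_k=5  p_k/q_k = 341/52
…
k=7  a_k=3  p_k/q_k = 1541/235
k=8  a_k=1  p_k/q_k = 1941/296
k=9  a_k=1  p_k/q_k = 3482/531
(x₁, y₁) = (3482, 531);  3482² − 43·531² = 1 ✓

3482 531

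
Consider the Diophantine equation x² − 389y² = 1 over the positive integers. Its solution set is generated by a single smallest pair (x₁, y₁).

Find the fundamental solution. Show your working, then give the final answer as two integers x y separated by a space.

3287049 166660

d=389: √d = [19; 1,2,1,1,1,1,2,1,38] (ℓ=9, odd), read p_17/q_17
i=0: a=19 ⇒ p=19, q=1
i=1: a=1 ⇒ p=20, q=1
i=2: a=2 ⇒ p=59, q=3
i=3: a=1 ⇒ p=79, q=4
i=4: a=1 ⇒ p=138, q=7
…
i=6: a=1 ⇒ p=355, q=18
i=7: a=2 ⇒ p=927, q=47
i=8: a=1 ⇒ p=1282, q=65
i=9: a=38 ⇒ p=49643, q=2517
i=10: a=1 ⇒ p=50925, q=2582
i=11: a=2 ⇒ p=151493, q=7681
…
i=13: a=1 ⇒ p=353911, q=17944
i=14: a=1 ⇒ p=556329, q=28207
i=15: a=1 ⇒ p=910240, q=46151
i=16: a=2 ⇒ p=2376809, q=120509
i=17: a=1 ⇒ p=3287049, q=166660
fundamental: x₁=3287049, y₁=166660  (since 10804691128401 − 389·27775555600 = 1)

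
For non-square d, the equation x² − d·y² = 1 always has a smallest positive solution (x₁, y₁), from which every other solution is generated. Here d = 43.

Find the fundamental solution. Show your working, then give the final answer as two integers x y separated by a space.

√43 = [6; 1,1,3,1,5,1,3,1,1,12, …], period ℓ=10 (even) → k=9
a_0=6:  p_0=6·1+0=6,  q_0=6·0+1=1
…
a_5=5:  p_5=5·59+46=341,  q_5=5·9+7=52
a_6=1:  p_6=1·341+59=400,  q_6=1·52+9=61
a_7=3:  p_7=3·400+341=1541,  q_7=3·61+52=235
a_8=1:  p_8=1·1541+400=1941,  q_8=1·235+61=296
a_9=1:  p_9=1·1941+1541=3482,  q_9=1·296+235=531
(x₁, y₁) = (3482, 531);  3482² − 43·531² = 1 ✓

3482 531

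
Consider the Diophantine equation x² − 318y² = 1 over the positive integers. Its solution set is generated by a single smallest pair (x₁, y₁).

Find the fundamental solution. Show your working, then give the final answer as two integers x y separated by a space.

107 6

[17; 1,4,1,34] for √318; ℓ=4 ⇒ convergent index 3
a_0=17:  p_0=17·1+0=17,  q_0=17·0+1=1
…
a_2=4:  p_2=4·18+17=89,  q_2=4·1+1=5
a_3=1:  p_3=1·89+18=107,  q_3=1·5+1=6
fundamental: x₁=107, y₁=6  (since 11449 − 318·36 = 1)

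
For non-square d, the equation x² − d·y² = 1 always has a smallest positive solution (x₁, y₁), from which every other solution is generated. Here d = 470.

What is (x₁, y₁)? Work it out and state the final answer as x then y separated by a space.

1691 78

√470 = [21; 1,2,8,2,1,42, …], period ℓ=6 (even) → k=5
step 0: (21, 1)  from 21·(1,0) + (0,1)
step 1: (22, 1)  from 1·(21,1) + (1,0)
step 2: (65, 3)  from 2·(22,1) + (21,1)
…
step 4: (1149, 53)  from 2·(542,25) + (65,3)
step 5: (1691, 78)  from 1·(1149,53) + (542,25)
(x₁, y₁) = (1691, 78);  1691² − 470·78² = 1 ✓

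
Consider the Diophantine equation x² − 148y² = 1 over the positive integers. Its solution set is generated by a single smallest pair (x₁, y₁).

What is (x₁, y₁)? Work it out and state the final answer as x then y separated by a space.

√148 → a₀=12, period (6,24); ℓ=2 even so k=1
k=0  a_k=12  p_k/q_k = 12/1
k=1  a_k=6  p_k/q_k = 73/6
→ (73, 6).  Check: 73²=5329, 148·6²=5328, difference 1.

73 6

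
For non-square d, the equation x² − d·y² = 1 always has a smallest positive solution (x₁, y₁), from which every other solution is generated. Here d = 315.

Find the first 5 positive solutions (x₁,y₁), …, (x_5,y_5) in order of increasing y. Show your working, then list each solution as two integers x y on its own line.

√315 = [17; 1,2,1,34, …], period ℓ=4 (even) → k=3
a_0=17:  p_0=17·1+0=17,  q_0=17·0+1=1
a_1=1:  p_1=1·17+1=18,  q_1=1·1+0=1
a_2=2:  p_2=2·18+17=53,  q_2=2·1+1=3
a_3=1:  p_3=1·53+18=71,  q_3=1·3+1=4
(x₁, y₁) = (71, 4);  71² − 315·4² = 1 ✓
k=2:  x_2 = 71·71+315·4·4 = 10081,  y_2 = 71·4+4·71 = 568
k=3:  x_3 = 71·10081+315·4·568 = 1431431,  y_3 = 71·568+4·10081 = 80652
k=4:  x_4 = 71·1431431+315·4·80652 = 203253121,  y_4 = 71·80652+4·1431431 = 11452016
k=5:  x_5 = 71·203253121+315·4·11452016 = 28860511751,  y_5 = 71·11452016+4·203253121 = 1626105620

71 4
10081 568
1431431 80652
203253121 11452016
28860511751 1626105620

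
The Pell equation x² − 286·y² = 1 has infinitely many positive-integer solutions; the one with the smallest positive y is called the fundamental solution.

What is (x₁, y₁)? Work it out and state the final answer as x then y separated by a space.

561835 33222

d=286: √d = [16; 1,10,3,3,2,3,3,10,1,32] (ℓ=10, even), read p_9/q_9
a_0=16:  p_0=16·1+0=16,  q_0=16·0+1=1
a_1=1:  p_1=1·16+1=17,  q_1=1·1+0=1
…
a_3=3:  p_3=3·186+17=575,  q_3=3·11+1=34
…
a_8=10:  p_8=10·49703+15102=512132,  q_8=10·2939+893=30283
a_9=1:  p_9=1·512132+49703=561835,  q_9=1·30283+2939=33222
fundamental: x₁=561835, y₁=33222  (since 315658567225 − 286·1103701284 = 1)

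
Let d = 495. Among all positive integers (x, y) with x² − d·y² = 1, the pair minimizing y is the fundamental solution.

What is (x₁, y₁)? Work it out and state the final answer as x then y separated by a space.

d=495: √d = [22; 4,44] (ℓ=2, even), read p_1/q_1
step 0: (22, 1)  from 22·(1,0) + (0,1)
step 1: (89, 4)  from 4·(22,1) + (1,0)
(x₁, y₁) = (89, 4);  89² − 495·4² = 1 ✓

89 4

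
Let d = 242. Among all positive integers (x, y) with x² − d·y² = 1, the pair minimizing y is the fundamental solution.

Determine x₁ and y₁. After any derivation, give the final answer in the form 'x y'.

19601 1260

√242 → a₀=15, period (1,1,3,1,14,1,3,1,1,30); ℓ=10 even so k=9
a_0=15:  p_0=15·1+0=15,  q_0=15·0+1=1
a_1=1:  p_1=1·15+1=16,  q_1=1·1+0=1
a_2=1:  p_2=1·16+15=31,  q_2=1·1+1=2
a_3=3:  p_3=3·31+16=109,  q_3=3·2+1=7
a_4=1:  p_4=1·109+31=140,  q_4=1·7+2=9
a_5=14:  p_5=14·140+109=2069,  q_5=14·9+7=133
a_6=1:  p_6=1·2069+140=2209,  q_6=1·133+9=142
a_7=3:  p_7=3·2209+2069=8696,  q_7=3·142+133=559
a_8=1:  p_8=1·8696+2209=10905,  q_8=1·559+142=701
a_9=1:  p_9=1·10905+8696=19601,  q_9=1·701+559=1260
(x₁, y₁) = (19601, 1260);  19601² − 242·1260² = 1 ✓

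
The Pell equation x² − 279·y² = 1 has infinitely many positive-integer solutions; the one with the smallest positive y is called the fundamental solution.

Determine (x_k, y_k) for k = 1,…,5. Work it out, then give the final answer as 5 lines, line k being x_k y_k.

√279 → a₀=16, period (1,2,2,1,2,2,1,32); ℓ=8 even so k=7
a_0=16:  p_0=16·1+0=16,  q_0=16·0+1=1
a_1=1:  p_1=1·16+1=17,  q_1=1·1+0=1
a_2=2:  p_2=2·17+16=50,  q_2=2·1+1=3
…
a_4=1:  p_4=1·117+50=167,  q_4=1·7+3=10
…
a_6=2:  p_6=2·451+167=1069,  q_6=2·27+10=64
a_7=1:  p_7=1·1069+451=1520,  q_7=1·64+27=91
→ (1520, 91).  Check: 1520²=2310400, 279·91²=2310399, difference 1.
k=2:  x_2 = 1520·1520+279·91·91 = 4620799,  y_2 = 1520·91+91·1520 = 276640
k=3:  x_3 = 1520·4620799+279·91·276640 = 14047227440,  y_3 = 1520·276640+91·4620799 = 840985509
k=4:  x_4 = 1520·14047227440+279·91·840985509 = 42703566796801,  y_4 = 1520·840985509+91·14047227440 = 2556595670720
k=5:  x_5 = 1520·42703566796801+279·91·2556595670720 = 129818829015047600,  y_5 = 1520·2556595670720+91·42703566796801 = 7772049998003291

1520 91
4620799 276640
14047227440 840985509
42703566796801 2556595670720
129818829015047600 7772049998003291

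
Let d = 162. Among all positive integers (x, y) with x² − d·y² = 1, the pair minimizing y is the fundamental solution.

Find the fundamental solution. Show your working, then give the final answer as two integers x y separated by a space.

d=162: √d = [12; 1,2,1,2,12,2,1,2,1,24] (ℓ=10, even), read p_9/q_9
a_0=12:  p_0=12·1+0=12,  q_0=12·0+1=1
a_1=1:  p_1=1·12+1=13,  q_1=1·1+0=1
a_2=2:  p_2=2·13+12=38,  q_2=2·1+1=3
a_3=1:  p_3=1·38+13=51,  q_3=1·3+1=4
a_4=2:  p_4=2·51+38=140,  q_4=2·4+3=11
…
a_6=2:  p_6=2·1731+140=3602,  q_6=2·136+11=283
a_7=1:  p_7=1·3602+1731=5333,  q_7=1·283+136=419
a_8=2:  p_8=2·5333+3602=14268,  q_8=2·419+283=1121
a_9=1:  p_9=1·14268+5333=19601,  q_9=1·1121+419=1540
fundamental: x₁=19601, y₁=1540  (since 384199201 − 162·2371600 = 1)

19601 1540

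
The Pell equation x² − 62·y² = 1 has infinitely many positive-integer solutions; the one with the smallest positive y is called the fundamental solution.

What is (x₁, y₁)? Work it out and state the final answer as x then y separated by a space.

[7; 1,6,1,14] for √62; ℓ=4 ⇒ convergent index 3
k=0  a_k=7  p_k/q_k = 7/1
…
k=2  a_k=6  p_k/q_k = 55/7
k=3  a_k=1  p_k/q_k = 63/8
→ (63, 8).  Check: 63²=3969, 62·8²=3968, difference 1.

63 8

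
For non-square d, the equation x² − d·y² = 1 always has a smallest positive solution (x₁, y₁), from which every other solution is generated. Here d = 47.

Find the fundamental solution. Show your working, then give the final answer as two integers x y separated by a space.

[6; 1,5,1,12] for √47; ℓ=4 ⇒ convergent index 3
k=0  a_k=6  p_k/q_k = 6/1
k=1  a_k=1  p_k/q_k = 7/1
k=2  a_k=5  p_k/q_k = 41/6
k=3  a_k=1  p_k/q_k = 48/7
(x₁, y₁) = (48, 7);  48² − 47·7² = 1 ✓

48 7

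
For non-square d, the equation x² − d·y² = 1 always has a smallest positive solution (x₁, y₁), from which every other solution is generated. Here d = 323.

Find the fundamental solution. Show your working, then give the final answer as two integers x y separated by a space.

18 1

[17; 1,34] for √323; ℓ=2 ⇒ convergent index 1
a_0=17:  p_0=17·1+0=17,  q_0=17·0+1=1
a_1=1:  p_1=1·17+1=18,  q_1=1·1+0=1
fundamental: x₁=18, y₁=1  (since 324 − 323·1 = 1)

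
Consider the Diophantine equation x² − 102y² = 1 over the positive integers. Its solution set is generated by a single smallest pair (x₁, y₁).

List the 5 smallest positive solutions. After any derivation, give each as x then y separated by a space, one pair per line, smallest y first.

101 10
20401 2020
4120901 408030
832401601 82420040
168141002501 16648440050

d=102: √d = [10; 10,20] (ℓ=2, even), read p_1/q_1
a_0=10:  p_0=10·1+0=10,  q_0=10·0+1=1
a_1=10:  p_1=10·10+1=101,  q_1=10·1+0=10
fundamental: x₁=101, y₁=10  (since 10201 − 102·100 = 1)
(x_2, y_2) = (101·101 + 102·10·10, 101·10 + 10·101) = (20401, 2020)
(x_3, y_3) = (101·20401 + 102·10·2020, 101·2020 + 10·20401) = (4120901, 408030)
(x_4, y_4) = (101·4120901 + 102·10·408030, 101·408030 + 10·4120901) = (832401601, 82420040)
(x_5, y_5) = (101·832401601 + 102·10·82420040, 101·82420040 + 10·832401601) = (168141002501, 16648440050)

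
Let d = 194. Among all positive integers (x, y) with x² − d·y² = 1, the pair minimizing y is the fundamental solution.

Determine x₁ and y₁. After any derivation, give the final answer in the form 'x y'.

195 14

d=194: √d = [13; 1,12,1,26] (ℓ=4, even), read p_3/q_3
step 0: (13, 1)  from 13·(1,0) + (0,1)
step 1: (14, 1)  from 1·(13,1) + (1,0)
step 2: (181, 13)  from 12·(14,1) + (13,1)
step 3: (195, 14)  from 1·(181,13) + (14,1)
→ (195, 14).  Check: 195²=38025, 194·14²=38024, difference 1.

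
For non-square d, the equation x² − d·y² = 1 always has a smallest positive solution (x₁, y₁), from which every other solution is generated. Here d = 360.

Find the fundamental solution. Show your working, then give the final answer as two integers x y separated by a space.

d=360: √d = [18; 1,36] (ℓ=2, even), read p_1/q_1
step 0: (18, 1)  from 18·(1,0) + (0,1)
step 1: (19, 1)  from 1·(18,1) + (1,0)
→ (19, 1).  Check: 19²=361, 360·1²=360, difference 1.

19 1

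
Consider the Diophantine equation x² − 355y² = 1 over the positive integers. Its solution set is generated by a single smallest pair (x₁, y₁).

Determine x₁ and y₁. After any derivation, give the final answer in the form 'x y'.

√355 → a₀=18, period (1,5,3,3,1,6,1,3,3,5,1,36); ℓ=12 even so k=11
i=0: a=18 ⇒ p=18, q=1
i=1: a=1 ⇒ p=19, q=1
…
i=4: a=3 ⇒ p=1187, q=63
i=5: a=1 ⇒ p=1545, q=82
…
i=7: a=1 ⇒ p=12002, q=637
i=8: a=3 ⇒ p=46463, q=2466
i=9: a=3 ⇒ p=151391, q=8035
i=10: a=5 ⇒ p=803418, q=42641
i=11: a=1 ⇒ p=954809, q=50676
fundamental: x₁=954809, y₁=50676  (since 911660226481 − 355·2568056976 = 1)

954809 50676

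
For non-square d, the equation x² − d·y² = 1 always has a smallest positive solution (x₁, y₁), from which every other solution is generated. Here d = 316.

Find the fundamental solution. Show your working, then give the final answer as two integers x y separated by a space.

√316 → a₀=17, period (1,3,2,8,2,3,1,34); ℓ=8 even so k=7
step 0: (17, 1)  from 17·(1,0) + (0,1)
…
step 2: (71, 4)  from 3·(18,1) + (17,1)
step 3: (160, 9)  from 2·(71,4) + (18,1)
…
step 5: (2862, 161)  from 2·(1351,76) + (160,9)
step 6: (9937, 559)  from 3·(2862,161) + (1351,76)
step 7: (12799, 720)  from 1·(9937,559) + (2862,161)
fundamental: x₁=12799, y₁=720  (since 163814401 − 316·518400 = 1)

12799 720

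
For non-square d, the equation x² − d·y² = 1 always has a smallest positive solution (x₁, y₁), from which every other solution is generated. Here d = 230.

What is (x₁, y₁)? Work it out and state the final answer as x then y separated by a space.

d=230: √d = [15; 6,30] (ℓ=2, even), read p_1/q_1
step 0: (15, 1)  from 15·(1,0) + (0,1)
step 1: (91, 6)  from 6·(15,1) + (1,0)
(x₁, y₁) = (91, 6);  91² − 230·6² = 1 ✓

91 6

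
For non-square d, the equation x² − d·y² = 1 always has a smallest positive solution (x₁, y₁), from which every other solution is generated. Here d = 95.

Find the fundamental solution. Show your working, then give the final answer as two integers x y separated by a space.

d=95: √d = [9; 1,2,1,18] (ℓ=4, even), read p_3/q_3
k=0  a_k=9  p_k/q_k = 9/1
…
k=2  a_k=2  p_k/q_k = 29/3
k=3  a_k=1  p_k/q_k = 39/4
fundamental: x₁=39, y₁=4  (since 1521 − 95·16 = 1)

39 4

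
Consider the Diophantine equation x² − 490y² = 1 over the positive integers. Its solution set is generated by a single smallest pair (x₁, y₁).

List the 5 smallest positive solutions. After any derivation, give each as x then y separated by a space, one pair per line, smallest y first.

1039681 46968
2161873163521 97663474416
4495316905044313921 203077717488555624
9347391150304592810234881 422272088792340335957472
19436609957075163398170578312001 878056535095215307939712337240

√490 → a₀=22, period (7,2,1,4,4,4,1,2,7,44); ℓ=10 even so k=9
i=0: a=22 ⇒ p=22, q=1
…
i=3: a=1 ⇒ p=487, q=22
…
i=5: a=4 ⇒ p=9607, q=434
i=6: a=4 ⇒ p=40708, q=1839
i=7: a=1 ⇒ p=50315, q=2273
i=8: a=2 ⇒ p=141338, q=6385
i=9: a=7 ⇒ p=1039681, q=46968
fundamental: x₁=1039681, y₁=46968  (since 1080936581761 − 490·2205993024 = 1)
n=2: (1039681,46968)∘(1039681,46968) = (1039681·1039681+490·46968·46968, 1039681·46968+46968·1039681) = (2161873163521,97663474416)
n=3: (2161873163521,97663474416)∘(1039681,46968) = (1039681·2161873163521+490·46968·97663474416, 1039681·97663474416+46968·2161873163521) = (4495316905044313921,203077717488555624)
n=4: (4495316905044313921,203077717488555624)∘(1039681,46968) = (1039681·4495316905044313921+490·46968·203077717488555624, 1039681·203077717488555624+46968·4495316905044313921) = (9347391150304592810234881,422272088792340335957472)
n=5: (9347391150304592810234881,422272088792340335957472)∘(1039681,46968) = (1039681·9347391150304592810234881+490·46968·422272088792340335957472, 1039681·422272088792340335957472+46968·9347391150304592810234881) = (19436609957075163398170578312001,878056535095215307939712337240)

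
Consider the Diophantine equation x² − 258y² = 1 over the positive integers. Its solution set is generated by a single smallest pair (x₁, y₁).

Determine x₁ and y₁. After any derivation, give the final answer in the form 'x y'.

257 16

d=258: √d = [16; 16,32] (ℓ=2, even), read p_1/q_1
step 0: (16, 1)  from 16·(1,0) + (0,1)
step 1: (257, 16)  from 16·(16,1) + (1,0)
(x₁, y₁) = (257, 16);  257² − 258·16² = 1 ✓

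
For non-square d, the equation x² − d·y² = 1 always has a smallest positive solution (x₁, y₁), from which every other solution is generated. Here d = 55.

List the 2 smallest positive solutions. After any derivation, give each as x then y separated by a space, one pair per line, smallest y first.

√55 = [7; 2,2,2,14, …], period ℓ=4 (even) → k=3
i=0: a=7 ⇒ p=7, q=1
i=1: a=2 ⇒ p=15, q=2
i=2: a=2 ⇒ p=37, q=5
i=3: a=2 ⇒ p=89, q=12
→ (89, 12).  Check: 89²=7921, 55·12²=7920, difference 1.
k=2:  x_2 = 89·89+55·12·12 = 15841,  y_2 = 89·12+12·89 = 2136

89 12
15841 2136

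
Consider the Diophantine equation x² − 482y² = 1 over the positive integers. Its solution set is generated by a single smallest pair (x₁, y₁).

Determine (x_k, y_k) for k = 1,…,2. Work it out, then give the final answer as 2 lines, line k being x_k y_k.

483 22
466577 21252

[21; 1,20,1,42] for √482; ℓ=4 ⇒ convergent index 3
k=0  a_k=21  p_k/q_k = 21/1
…
k=2  a_k=20  p_k/q_k = 461/21
k=3  a_k=1  p_k/q_k = 483/22
(x₁, y₁) = (483, 22);  483² − 482·22² = 1 ✓
k=2:  x_2 = 483·483+482·22·22 = 466577,  y_2 = 483·22+22·483 = 21252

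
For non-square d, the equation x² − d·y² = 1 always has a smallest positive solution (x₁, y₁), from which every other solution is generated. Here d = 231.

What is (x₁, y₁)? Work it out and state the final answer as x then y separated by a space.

√231 = [15; 5,30, …], period ℓ=2 (even) → k=1
a_0=15:  p_0=15·1+0=15,  q_0=15·0+1=1
a_1=5:  p_1=5·15+1=76,  q_1=5·1+0=5
(x₁, y₁) = (76, 5);  76² − 231·5² = 1 ✓

76 5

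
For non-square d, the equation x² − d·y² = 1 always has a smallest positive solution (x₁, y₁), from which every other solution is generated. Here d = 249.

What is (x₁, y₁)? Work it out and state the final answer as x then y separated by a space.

8553815 542076

√249 → a₀=15, period (1,3,1,1,5,…,3,1,30); ℓ=16 even so k=15
a_0=15:  p_0=15·1+0=15,  q_0=15·0+1=1
a_1=1:  p_1=1·15+1=16,  q_1=1·1+0=1
…
a_4=1:  p_4=1·79+63=142,  q_4=1·5+4=9
…
a_6=1:  p_6=1·789+142=931,  q_6=1·50+9=59
…
a_8=10:  p_8=10·3582+931=36751,  q_8=10·227+59=2329
a_9=3:  p_9=3·36751+3582=113835,  q_9=3·2329+227=7214
a_10=1:  p_10=1·113835+36751=150586,  q_10=1·7214+2329=9543
a_11=5:  p_11=5·150586+113835=866765,  q_11=5·9543+7214=54929
a_12=1:  p_12=1·866765+150586=1017351,  q_12=1·54929+9543=64472
a_13=1:  p_13=1·1017351+866765=1884116,  q_13=1·64472+54929=119401
a_14=3:  p_14=3·1884116+1017351=6669699,  q_14=3·119401+64472=422675
a_15=1:  p_15=1·6669699+1884116=8553815,  q_15=1·422675+119401=542076
fundamental: x₁=8553815, y₁=542076  (since 73167751054225 − 249·293846389776 = 1)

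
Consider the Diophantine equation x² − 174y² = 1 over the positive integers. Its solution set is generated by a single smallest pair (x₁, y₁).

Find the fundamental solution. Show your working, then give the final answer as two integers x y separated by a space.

√174 → a₀=13, period (5,4,5,26); ℓ=4 even so k=3
step 0: (13, 1)  from 13·(1,0) + (0,1)
step 1: (66, 5)  from 5·(13,1) + (1,0)
step 2: (277, 21)  from 4·(66,5) + (13,1)
step 3: (1451, 110)  from 5·(277,21) + (66,5)
→ (1451, 110).  Check: 1451²=2105401, 174·110²=2105400, difference 1.

1451 110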